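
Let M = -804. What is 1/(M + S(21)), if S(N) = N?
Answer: -1/783 ≈ -0.0012771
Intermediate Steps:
1/(M + S(21)) = 1/(-804 + 21) = 1/(-783) = -1/783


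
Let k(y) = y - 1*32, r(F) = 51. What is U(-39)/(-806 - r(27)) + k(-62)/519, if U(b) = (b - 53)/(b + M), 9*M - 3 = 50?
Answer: -12218008/66272667 ≈ -0.18436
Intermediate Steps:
M = 53/9 (M = ⅓ + (⅑)*50 = ⅓ + 50/9 = 53/9 ≈ 5.8889)
k(y) = -32 + y (k(y) = y - 32 = -32 + y)
U(b) = (-53 + b)/(53/9 + b) (U(b) = (b - 53)/(b + 53/9) = (-53 + b)/(53/9 + b))
U(-39)/(-806 - r(27)) + k(-62)/519 = (9*(-53 - 39)/(53 + 9*(-39)))/(-806 - 1*51) + (-32 - 62)/519 = (9*(-92)/(53 - 351))/(-806 - 51) - 94*1/519 = (9*(-92)/(-298))/(-857) - 94/519 = (9*(-1/298)*(-92))*(-1/857) - 94/519 = (414/149)*(-1/857) - 94/519 = -414/127693 - 94/519 = -12218008/66272667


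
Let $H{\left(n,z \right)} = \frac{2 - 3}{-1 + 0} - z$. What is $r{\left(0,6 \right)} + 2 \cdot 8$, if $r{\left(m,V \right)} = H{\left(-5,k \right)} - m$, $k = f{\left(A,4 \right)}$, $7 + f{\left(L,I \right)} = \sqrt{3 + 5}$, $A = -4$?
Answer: $24 - 2 \sqrt{2} \approx 21.172$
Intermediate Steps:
$f{\left(L,I \right)} = -7 + 2 \sqrt{2}$ ($f{\left(L,I \right)} = -7 + \sqrt{3 + 5} = -7 + \sqrt{8} = -7 + 2 \sqrt{2}$)
$k = -7 + 2 \sqrt{2} \approx -4.1716$
$H{\left(n,z \right)} = 1 - z$ ($H{\left(n,z \right)} = - \frac{1}{-1} - z = \left(-1\right) \left(-1\right) - z = 1 - z$)
$r{\left(m,V \right)} = 8 - m - 2 \sqrt{2}$ ($r{\left(m,V \right)} = \left(1 - \left(-7 + 2 \sqrt{2}\right)\right) - m = \left(1 + \left(7 - 2 \sqrt{2}\right)\right) - m = \left(8 - 2 \sqrt{2}\right) - m = 8 - m - 2 \sqrt{2}$)
$r{\left(0,6 \right)} + 2 \cdot 8 = \left(8 - 0 - 2 \sqrt{2}\right) + 2 \cdot 8 = \left(8 + 0 - 2 \sqrt{2}\right) + 16 = \left(8 - 2 \sqrt{2}\right) + 16 = 24 - 2 \sqrt{2}$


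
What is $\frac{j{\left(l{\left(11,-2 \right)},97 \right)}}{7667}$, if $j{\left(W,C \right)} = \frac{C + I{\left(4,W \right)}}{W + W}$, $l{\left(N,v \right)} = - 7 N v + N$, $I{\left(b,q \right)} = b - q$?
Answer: $- \frac{32}{1265055} \approx -2.5295 \cdot 10^{-5}$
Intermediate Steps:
$l{\left(N,v \right)} = N - 7 N v$ ($l{\left(N,v \right)} = - 7 N v + N = N - 7 N v$)
$j{\left(W,C \right)} = \frac{4 + C - W}{2 W}$ ($j{\left(W,C \right)} = \frac{C - \left(-4 + W\right)}{W + W} = \frac{4 + C - W}{2 W}$)
$\frac{j{\left(l{\left(11,-2 \right)},97 \right)}}{7667} = \frac{\frac{1}{2} \frac{1}{11 \left(1 - -14\right)} \left(4 + 97 - 11 \left(1 - -14\right)\right)}{7667} = \frac{4 + 97 - 11 \left(1 + 14\right)}{2 \cdot 11 \left(1 + 14\right)} \frac{1}{7667} = \frac{4 + 97 - 11 \cdot 15}{2 \cdot 11 \cdot 15} \cdot \frac{1}{7667} = \frac{4 + 97 - 165}{2 \cdot 165} \cdot \frac{1}{7667} = \frac{1}{2} \cdot \frac{1}{165} \left(4 + 97 - 165\right) \frac{1}{7667} = \frac{1}{2} \cdot \frac{1}{165} \left(-64\right) \frac{1}{7667} = \left(- \frac{32}{165}\right) \frac{1}{7667} = - \frac{32}{1265055}$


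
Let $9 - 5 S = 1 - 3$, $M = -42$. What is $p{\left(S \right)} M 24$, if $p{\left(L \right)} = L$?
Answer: $- \frac{11088}{5} \approx -2217.6$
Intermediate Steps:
$S = \frac{11}{5}$ ($S = \frac{9}{5} - \frac{1 - 3}{5} = \frac{9}{5} - - \frac{2}{5} = \frac{9}{5} + \frac{2}{5} = \frac{11}{5} \approx 2.2$)
$p{\left(S \right)} M 24 = \frac{11}{5} \left(-42\right) 24 = \left(- \frac{462}{5}\right) 24 = - \frac{11088}{5}$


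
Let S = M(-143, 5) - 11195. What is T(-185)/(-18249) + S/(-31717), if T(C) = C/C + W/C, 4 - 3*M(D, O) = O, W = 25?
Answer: 359915222/1019796701 ≈ 0.35293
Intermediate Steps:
M(D, O) = 4/3 - O/3
T(C) = 1 + 25/C (T(C) = C/C + 25/C = 1 + 25/C)
S = -33586/3 (S = (4/3 - ⅓*5) - 11195 = (4/3 - 5/3) - 11195 = -⅓ - 11195 = -33586/3 ≈ -11195.)
T(-185)/(-18249) + S/(-31717) = ((25 - 185)/(-185))/(-18249) - 33586/3/(-31717) = -1/185*(-160)*(-1/18249) - 33586/3*(-1/31717) = (32/37)*(-1/18249) + 4798/13593 = -32/675213 + 4798/13593 = 359915222/1019796701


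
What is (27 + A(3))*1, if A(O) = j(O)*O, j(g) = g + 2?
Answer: 42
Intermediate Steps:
j(g) = 2 + g
A(O) = O*(2 + O) (A(O) = (2 + O)*O = O*(2 + O))
(27 + A(3))*1 = (27 + 3*(2 + 3))*1 = (27 + 3*5)*1 = (27 + 15)*1 = 42*1 = 42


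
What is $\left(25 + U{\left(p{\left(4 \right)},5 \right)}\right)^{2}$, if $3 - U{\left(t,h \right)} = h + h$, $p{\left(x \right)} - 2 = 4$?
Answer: $324$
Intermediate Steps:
$p{\left(x \right)} = 6$ ($p{\left(x \right)} = 2 + 4 = 6$)
$U{\left(t,h \right)} = 3 - 2 h$ ($U{\left(t,h \right)} = 3 - \left(h + h\right) = 3 - 2 h$)
$\left(25 + U{\left(p{\left(4 \right)},5 \right)}\right)^{2} = \left(25 + \left(3 - 10\right)\right)^{2} = \left(25 - 7\right)^{2} = 18^{2} = 324$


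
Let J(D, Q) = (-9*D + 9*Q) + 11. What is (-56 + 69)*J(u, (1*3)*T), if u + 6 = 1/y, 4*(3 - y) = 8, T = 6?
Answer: 2834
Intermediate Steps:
y = 1 (y = 3 - 1/4*8 = 3 - 2 = 1)
u = -5 (u = -6 + 1/1 = -6 + 1 = -5)
J(D, Q) = 11 - 9*D + 9*Q
(-56 + 69)*J(u, (1*3)*T) = (-56 + 69)*(11 - 9*(-5) + 9*((1*3)*6)) = 13*(11 + 45 + 9*(3*6)) = 13*(11 + 45 + 9*18) = 13*(11 + 45 + 162) = 13*218 = 2834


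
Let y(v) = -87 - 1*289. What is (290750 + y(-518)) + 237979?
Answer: 528353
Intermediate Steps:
y(v) = -376 (y(v) = -87 - 289 = -376)
(290750 + y(-518)) + 237979 = (290750 - 376) + 237979 = 290374 + 237979 = 528353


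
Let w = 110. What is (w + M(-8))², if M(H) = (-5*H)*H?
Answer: 44100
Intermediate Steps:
M(H) = -5*H²
(w + M(-8))² = (110 - 5*(-8)²)² = (110 - 5*64)² = (110 - 320)² = (-210)² = 44100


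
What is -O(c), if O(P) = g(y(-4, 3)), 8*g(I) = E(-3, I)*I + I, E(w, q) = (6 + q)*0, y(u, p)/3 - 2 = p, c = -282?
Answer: -15/8 ≈ -1.8750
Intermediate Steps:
y(u, p) = 6 + 3*p
E(w, q) = 0
g(I) = I/8 (g(I) = (0*I + I)/8 = (0 + I)/8 = I/8)
O(P) = 15/8 (O(P) = (6 + 3*3)/8 = (6 + 9)/8 = (⅛)*15 = 15/8)
-O(c) = -1*15/8 = -15/8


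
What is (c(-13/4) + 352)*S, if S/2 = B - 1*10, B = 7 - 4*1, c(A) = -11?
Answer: -4774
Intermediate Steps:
B = 3 (B = 7 - 4 = 3)
S = -14 (S = 2*(3 - 1*10) = 2*(3 - 10) = 2*(-7) = -14)
(c(-13/4) + 352)*S = (-11 + 352)*(-14) = 341*(-14) = -4774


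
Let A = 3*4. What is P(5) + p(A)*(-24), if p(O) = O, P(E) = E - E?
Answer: -288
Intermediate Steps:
A = 12
P(E) = 0
P(5) + p(A)*(-24) = 0 + 12*(-24) = 0 - 288 = -288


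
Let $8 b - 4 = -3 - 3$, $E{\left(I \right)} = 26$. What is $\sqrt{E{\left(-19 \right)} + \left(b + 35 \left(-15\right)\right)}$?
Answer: $\frac{i \sqrt{1997}}{2} \approx 22.344 i$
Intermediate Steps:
$b = - \frac{1}{4}$ ($b = \frac{1}{2} + \frac{-3 - 3}{8} = \frac{1}{2} + \frac{1}{8} \left(-6\right) = \frac{1}{2} - \frac{3}{4} = - \frac{1}{4} \approx -0.25$)
$\sqrt{E{\left(-19 \right)} + \left(b + 35 \left(-15\right)\right)} = \sqrt{26 + \left(- \frac{1}{4} + 35 \left(-15\right)\right)} = \sqrt{26 - \frac{2101}{4}} = \sqrt{- \frac{1997}{4}} = \frac{i \sqrt{1997}}{2}$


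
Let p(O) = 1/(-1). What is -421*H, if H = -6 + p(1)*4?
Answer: 4210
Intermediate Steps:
p(O) = -1
H = -10 (H = -6 - 1*4 = -6 - 4 = -10)
-421*H = -421*(-10) = 4210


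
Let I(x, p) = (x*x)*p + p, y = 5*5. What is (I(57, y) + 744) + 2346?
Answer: 84340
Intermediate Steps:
y = 25
I(x, p) = p + p*x² (I(x, p) = x²*p + p = p*x² + p = p + p*x²)
(I(57, y) + 744) + 2346 = (25*(1 + 57²) + 744) + 2346 = (25*(1 + 3249) + 744) + 2346 = (25*3250 + 744) + 2346 = (81250 + 744) + 2346 = 81994 + 2346 = 84340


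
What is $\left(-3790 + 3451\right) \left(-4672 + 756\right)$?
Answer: $1327524$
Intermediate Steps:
$\left(-3790 + 3451\right) \left(-4672 + 756\right) = \left(-339\right) \left(-3916\right) = 1327524$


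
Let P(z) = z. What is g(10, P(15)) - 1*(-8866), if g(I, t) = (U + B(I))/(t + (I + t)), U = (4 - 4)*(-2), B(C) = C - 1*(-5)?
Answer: 70931/8 ≈ 8866.4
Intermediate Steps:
B(C) = 5 + C (B(C) = C + 5 = 5 + C)
U = 0 (U = 0*(-2) = 0)
g(I, t) = (5 + I)/(I + 2*t) (g(I, t) = (0 + (5 + I))/(t + (I + t)) = (5 + I)/(I + 2*t))
g(10, P(15)) - 1*(-8866) = (5 + 10)/(10 + 2*15) - 1*(-8866) = 15/(10 + 30) + 8866 = 15/40 + 8866 = (1/40)*15 + 8866 = 3/8 + 8866 = 70931/8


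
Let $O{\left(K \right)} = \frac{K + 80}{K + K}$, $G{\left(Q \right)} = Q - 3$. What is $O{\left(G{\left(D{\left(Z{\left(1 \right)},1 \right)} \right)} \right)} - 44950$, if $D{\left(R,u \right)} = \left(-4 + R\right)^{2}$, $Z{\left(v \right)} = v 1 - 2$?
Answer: $- \frac{988849}{22} \approx -44948.0$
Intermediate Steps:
$Z{\left(v \right)} = -2 + v$ ($Z{\left(v \right)} = v - 2 = -2 + v$)
$G{\left(Q \right)} = -3 + Q$ ($G{\left(Q \right)} = Q - 3 = -3 + Q$)
$O{\left(K \right)} = \frac{80 + K}{2 K}$
$O{\left(G{\left(D{\left(Z{\left(1 \right)},1 \right)} \right)} \right)} - 44950 = \frac{80 - \left(3 - \left(-4 + \left(-2 + 1\right)\right)^{2}\right)}{2 \left(-3 + \left(-4 + \left(-2 + 1\right)\right)^{2}\right)} - 44950 = \frac{80 - \left(3 - \left(-4 - 1\right)^{2}\right)}{2 \left(-3 + \left(-4 - 1\right)^{2}\right)} - 44950 = \frac{80 - \left(3 - \left(-5\right)^{2}\right)}{2 \left(-3 + \left(-5\right)^{2}\right)} - 44950 = \frac{80 + \left(-3 + 25\right)}{2 \left(-3 + 25\right)} - 44950 = \frac{80 + 22}{2 \cdot 22} - 44950 = \frac{1}{2} \cdot \frac{1}{22} \cdot 102 - 44950 = \frac{51}{22} - 44950 = - \frac{988849}{22}$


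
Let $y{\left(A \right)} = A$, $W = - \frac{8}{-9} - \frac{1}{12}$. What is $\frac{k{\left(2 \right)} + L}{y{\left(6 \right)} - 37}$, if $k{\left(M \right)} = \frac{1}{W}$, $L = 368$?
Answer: $- \frac{10708}{899} \approx -11.911$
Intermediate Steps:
$W = \frac{29}{36}$ ($W = \left(-8\right) \left(- \frac{1}{9}\right) - \frac{1}{12} = \frac{8}{9} - \frac{1}{12} = \frac{29}{36} \approx 0.80556$)
$k{\left(M \right)} = \frac{36}{29}$ ($k{\left(M \right)} = \frac{1}{\frac{29}{36}} = \frac{36}{29}$)
$\frac{k{\left(2 \right)} + L}{y{\left(6 \right)} - 37} = \frac{\frac{36}{29} + 368}{6 - 37} = \frac{10708}{29 \left(-31\right)} = \frac{10708}{29} \left(- \frac{1}{31}\right) = - \frac{10708}{899}$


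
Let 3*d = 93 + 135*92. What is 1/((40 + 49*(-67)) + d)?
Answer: 1/928 ≈ 0.0010776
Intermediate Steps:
d = 4171 (d = (93 + 135*92)/3 = (93 + 12420)/3 = (⅓)*12513 = 4171)
1/((40 + 49*(-67)) + d) = 1/((40 + 49*(-67)) + 4171) = 1/((40 - 3283) + 4171) = 1/(-3243 + 4171) = 1/928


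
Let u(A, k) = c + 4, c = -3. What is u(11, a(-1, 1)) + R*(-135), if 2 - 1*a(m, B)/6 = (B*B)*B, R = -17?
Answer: 2296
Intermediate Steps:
a(m, B) = 12 - 6*B**3 (a(m, B) = 12 - 6*B*B*B = 12 - 6*B**2*B = 12 - 6*B**3)
u(A, k) = 1 (u(A, k) = -3 + 4 = 1)
u(11, a(-1, 1)) + R*(-135) = 1 - 17*(-135) = 1 + 2295 = 2296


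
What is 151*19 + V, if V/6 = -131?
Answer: 2083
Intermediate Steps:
V = -786 (V = 6*(-131) = -786)
151*19 + V = 151*19 - 786 = 2869 - 786 = 2083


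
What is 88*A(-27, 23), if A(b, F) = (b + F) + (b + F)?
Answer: -704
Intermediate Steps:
A(b, F) = 2*F + 2*b (A(b, F) = (F + b) + (F + b) = 2*F + 2*b)
88*A(-27, 23) = 88*(2*23 + 2*(-27)) = 88*(46 - 54) = 88*(-8) = -704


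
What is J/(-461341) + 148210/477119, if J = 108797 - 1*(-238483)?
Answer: -97318536710/220114556579 ≈ -0.44213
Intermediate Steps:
J = 347280 (J = 108797 + 238483 = 347280)
J/(-461341) + 148210/477119 = 347280/(-461341) + 148210/477119 = 347280*(-1/461341) + 148210*(1/477119) = -347280/461341 + 148210/477119 = -97318536710/220114556579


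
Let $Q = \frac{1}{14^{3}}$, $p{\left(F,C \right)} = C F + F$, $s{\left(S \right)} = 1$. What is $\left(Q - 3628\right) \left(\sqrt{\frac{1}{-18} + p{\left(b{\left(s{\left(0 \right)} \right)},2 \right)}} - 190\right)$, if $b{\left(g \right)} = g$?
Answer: $\frac{945746945}{1372} - \frac{9955231 \sqrt{106}}{16464} \approx 6.8309 \cdot 10^{5}$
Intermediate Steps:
$p{\left(F,C \right)} = F + C F$
$Q = \frac{1}{2744} \approx 0.00036443$
$\left(Q - 3628\right) \left(\sqrt{\frac{1}{-18} + p{\left(b{\left(s{\left(0 \right)} \right)},2 \right)}} - 190\right) = \left(\frac{1}{2744} - 3628\right) \left(\sqrt{\frac{1}{-18} + 1 \left(1 + 2\right)} - 190\right) = - \frac{9955231 \left(\sqrt{- \frac{1}{18} + 1 \cdot 3} - 190\right)}{2744} = - \frac{9955231 \left(\sqrt{- \frac{1}{18} + 3} - 190\right)}{2744} = - \frac{9955231 \left(\sqrt{\frac{53}{18}} - 190\right)}{2744} = - \frac{9955231 \left(\frac{\sqrt{106}}{6} - 190\right)}{2744} = - \frac{9955231 \left(-190 + \frac{\sqrt{106}}{6}\right)}{2744} = \frac{945746945}{1372} - \frac{9955231 \sqrt{106}}{16464}$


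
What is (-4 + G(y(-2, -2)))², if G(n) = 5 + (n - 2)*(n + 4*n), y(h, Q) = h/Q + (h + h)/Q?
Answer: 256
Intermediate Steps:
y(h, Q) = 3*h/Q (y(h, Q) = h/Q + (2*h)/Q = h/Q + 2*h/Q = 3*h/Q)
G(n) = 5 + 5*n*(-2 + n) (G(n) = 5 + (-2 + n)*(5*n) = 5 + 5*n*(-2 + n))
(-4 + G(y(-2, -2)))² = (-4 + (5 - 30*(-2)/(-2) + 5*(3*(-2)/(-2))²))² = (-4 + (5 - 30*(-2)*(-1)/2 + 5*(3*(-2)*(-½))²))² = (-4 + (5 - 10*3 + 5*3²))² = (-4 + (5 - 30 + 5*9))² = (-4 + (5 - 30 + 45))² = (-4 + 20)² = 16² = 256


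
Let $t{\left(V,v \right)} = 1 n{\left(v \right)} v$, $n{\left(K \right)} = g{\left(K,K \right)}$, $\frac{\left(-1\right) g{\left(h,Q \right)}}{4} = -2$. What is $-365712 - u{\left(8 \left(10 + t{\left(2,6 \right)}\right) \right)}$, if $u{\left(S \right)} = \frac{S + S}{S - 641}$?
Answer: $- \frac{64730096}{177} \approx -3.6571 \cdot 10^{5}$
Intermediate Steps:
$g{\left(h,Q \right)} = 8$ ($g{\left(h,Q \right)} = \left(-4\right) \left(-2\right) = 8$)
$n{\left(K \right)} = 8$
$t{\left(V,v \right)} = 8 v$ ($t{\left(V,v \right)} = 1 \cdot 8 v = 8 v$)
$u{\left(S \right)} = \frac{2 S}{-641 + S}$
$-365712 - u{\left(8 \left(10 + t{\left(2,6 \right)}\right) \right)} = -365712 - \frac{2 \cdot 8 \left(10 + 8 \cdot 6\right)}{-641 + 8 \left(10 + 8 \cdot 6\right)} = -365712 - \frac{2 \cdot 8 \left(10 + 48\right)}{-641 + 8 \left(10 + 48\right)} = -365712 - \frac{2 \cdot 8 \cdot 58}{-641 + 8 \cdot 58} = -365712 - 2 \cdot 464 \frac{1}{-641 + 464} = -365712 - 2 \cdot 464 \frac{1}{-177} = -365712 - 2 \cdot 464 \left(- \frac{1}{177}\right) = -365712 - - \frac{928}{177} = -365712 + \frac{928}{177} = - \frac{64730096}{177}$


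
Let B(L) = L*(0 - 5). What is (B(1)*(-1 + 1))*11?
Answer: 0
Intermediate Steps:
B(L) = -5*L (B(L) = L*(-5) = -5*L)
(B(1)*(-1 + 1))*11 = ((-5*1)*(-1 + 1))*11 = -5*0*11 = 0*11 = 0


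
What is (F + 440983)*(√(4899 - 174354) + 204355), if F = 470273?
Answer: 186219719880 + 911256*I*√169455 ≈ 1.8622e+11 + 3.7512e+8*I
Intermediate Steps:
(F + 440983)*(√(4899 - 174354) + 204355) = (470273 + 440983)*(√(4899 - 174354) + 204355) = 911256*(√(-169455) + 204355) = 911256*(I*√169455 + 204355) = 911256*(204355 + I*√169455) = 186219719880 + 911256*I*√169455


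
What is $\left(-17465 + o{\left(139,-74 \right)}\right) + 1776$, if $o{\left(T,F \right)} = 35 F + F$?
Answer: $-18353$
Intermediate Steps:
$o{\left(T,F \right)} = 36 F$
$\left(-17465 + o{\left(139,-74 \right)}\right) + 1776 = \left(-17465 + 36 \left(-74\right)\right) + 1776 = \left(-17465 - 2664\right) + 1776 = -20129 + 1776 = -18353$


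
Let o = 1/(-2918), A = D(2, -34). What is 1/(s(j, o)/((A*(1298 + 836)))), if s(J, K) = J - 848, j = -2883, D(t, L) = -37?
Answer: 78958/3731 ≈ 21.163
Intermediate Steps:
A = -37
o = -1/2918 ≈ -0.00034270
s(J, K) = -848 + J
1/(s(j, o)/((A*(1298 + 836)))) = 1/((-848 - 2883)/((-37*(1298 + 836)))) = 1/(-3731/((-37*2134))) = 1/(-3731/(-78958)) = 1/(-3731*(-1/78958)) = 1/(3731/78958) = 78958/3731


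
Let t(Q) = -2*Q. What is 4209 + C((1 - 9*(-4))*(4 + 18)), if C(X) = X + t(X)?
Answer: 3395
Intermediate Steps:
C(X) = -X (C(X) = X - 2*X = -X)
4209 + C((1 - 9*(-4))*(4 + 18)) = 4209 - (1 - 9*(-4))*(4 + 18) = 4209 - (1 + 36)*22 = 4209 - 37*22 = 4209 - 1*814 = 4209 - 814 = 3395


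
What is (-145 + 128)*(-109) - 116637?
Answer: -114784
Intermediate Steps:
(-145 + 128)*(-109) - 116637 = -17*(-109) - 116637 = 1853 - 116637 = -114784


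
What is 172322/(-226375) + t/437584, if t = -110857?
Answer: -100500603423/99058078000 ≈ -1.0146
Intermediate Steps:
172322/(-226375) + t/437584 = 172322/(-226375) - 110857/437584 = 172322*(-1/226375) - 110857*1/437584 = -172322/226375 - 110857/437584 = -100500603423/99058078000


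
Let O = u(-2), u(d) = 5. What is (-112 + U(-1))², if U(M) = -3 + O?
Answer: 12100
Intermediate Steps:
O = 5
U(M) = 2 (U(M) = -3 + 5 = 2)
(-112 + U(-1))² = (-112 + 2)² = (-110)² = 12100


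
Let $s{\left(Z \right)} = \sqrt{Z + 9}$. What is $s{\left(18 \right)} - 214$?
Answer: $-214 + 3 \sqrt{3} \approx -208.8$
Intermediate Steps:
$s{\left(Z \right)} = \sqrt{9 + Z}$
$s{\left(18 \right)} - 214 = \sqrt{9 + 18} - 214 = \sqrt{27} - 214 = 3 \sqrt{3} - 214 = -214 + 3 \sqrt{3}$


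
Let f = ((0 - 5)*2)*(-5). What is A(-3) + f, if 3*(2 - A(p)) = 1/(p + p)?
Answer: 937/18 ≈ 52.056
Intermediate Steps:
A(p) = 2 - 1/(6*p) (A(p) = 2 - 1/(3*(p + p)) = 2 - 1/(2*p)/3 = 2 - 1/(6*p))
f = 50 (f = -5*2*(-5) = -10*(-5) = 50)
A(-3) + f = (2 - ⅙/(-3)) + 50 = (2 - ⅙*(-⅓)) + 50 = (2 + 1/18) + 50 = 37/18 + 50 = 937/18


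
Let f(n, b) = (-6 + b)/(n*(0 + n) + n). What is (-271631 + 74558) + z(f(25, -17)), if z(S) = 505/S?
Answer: -4860929/23 ≈ -2.1134e+5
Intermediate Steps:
f(n, b) = (-6 + b)/(n + n²) (f(n, b) = (-6 + b)/(n*n + n) = (-6 + b)/(n² + n) = (-6 + b)/(n + n²))
(-271631 + 74558) + z(f(25, -17)) = (-271631 + 74558) + 505/(((-6 - 17)/(25*(1 + 25)))) = -197073 + 505/(((1/25)*(-23)/26)) = -197073 + 505/(((1/25)*(1/26)*(-23))) = -197073 + 505/(-23/650) = -197073 + 505*(-650/23) = -197073 - 328250/23 = -4860929/23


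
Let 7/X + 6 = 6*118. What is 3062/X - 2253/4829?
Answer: 10380035625/33803 ≈ 3.0707e+5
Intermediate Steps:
X = 7/702 (X = 7/(-6 + 6*118) = 7/(-6 + 708) = 7/702 ≈ 0.0099715)
3062/X - 2253/4829 = 3062/(7/702) - 2253/4829 = 3062*(702/7) - 2253*1/4829 = 2149524/7 - 2253/4829 = 10380035625/33803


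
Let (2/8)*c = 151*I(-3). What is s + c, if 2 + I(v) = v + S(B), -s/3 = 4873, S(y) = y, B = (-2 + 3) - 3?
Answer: -18847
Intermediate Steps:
B = -2 (B = 1 - 3 = -2)
s = -14619 (s = -3*4873 = -14619)
I(v) = -4 + v (I(v) = -2 + (v - 2) = -2 + (-2 + v) = -4 + v)
c = -4228 (c = 4*(151*(-4 - 3)) = 4*(151*(-7)) = 4*(-1057) = -4228)
s + c = -14619 - 4228 = -18847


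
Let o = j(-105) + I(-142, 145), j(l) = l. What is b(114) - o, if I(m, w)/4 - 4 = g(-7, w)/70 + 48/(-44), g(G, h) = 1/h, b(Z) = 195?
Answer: 16097878/55825 ≈ 288.36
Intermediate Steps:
I(m, w) = 128/11 + 2/(35*w) (I(m, w) = 16 + 4*(1/(w*70) + 48/(-44)) = 16 + 4*((1/70)/w + 48*(-1/44)) = 16 + 4*(1/(70*w) - 12/11) = 16 + 4*(-12/11 + 1/(70*w)) = 16 + (-48/11 + 2/(35*w)) = 128/11 + 2/(35*w))
o = -5212003/55825 (o = -105 + (2/385)*(11 + 2240*145)/145 = -105 + (2/385)*(1/145)*(11 + 324800) = -105 + (2/385)*(1/145)*324811 = -105 + 649622/55825 = -5212003/55825 ≈ -93.363)
b(114) - o = 195 - 1*(-5212003/55825) = 195 + 5212003/55825 = 16097878/55825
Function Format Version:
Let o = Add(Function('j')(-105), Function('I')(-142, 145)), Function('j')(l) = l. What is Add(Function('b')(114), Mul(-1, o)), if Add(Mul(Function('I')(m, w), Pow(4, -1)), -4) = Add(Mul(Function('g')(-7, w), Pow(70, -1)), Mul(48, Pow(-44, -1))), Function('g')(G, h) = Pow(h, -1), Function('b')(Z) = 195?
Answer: Rational(16097878, 55825) ≈ 288.36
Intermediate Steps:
Function('I')(m, w) = Add(Rational(128, 11), Mul(Rational(2, 35), Pow(w, -1))) (Function('I')(m, w) = Add(16, Mul(4, Add(Mul(Pow(w, -1), Pow(70, -1)), Mul(48, Pow(-44, -1))))) = Add(16, Mul(4, Add(Mul(Pow(w, -1), Rational(1, 70)), Mul(48, Rational(-1, 44))))) = Add(16, Mul(4, Add(Mul(Rational(1, 70), Pow(w, -1)), Rational(-12, 11)))) = Add(16, Mul(4, Add(Rational(-12, 11), Mul(Rational(1, 70), Pow(w, -1))))) = Add(16, Add(Rational(-48, 11), Mul(Rational(2, 35), Pow(w, -1)))) = Add(Rational(128, 11), Mul(Rational(2, 35), Pow(w, -1))))
o = Rational(-5212003, 55825) (o = Add(-105, Mul(Rational(2, 385), Pow(145, -1), Add(11, Mul(2240, 145)))) = Add(-105, Mul(Rational(2, 385), Rational(1, 145), Add(11, 324800))) = Add(-105, Mul(Rational(2, 385), Rational(1, 145), 324811)) = Add(-105, Rational(649622, 55825)) = Rational(-5212003, 55825) ≈ -93.363)
Add(Function('b')(114), Mul(-1, o)) = Add(195, Mul(-1, Rational(-5212003, 55825))) = Add(195, Rational(5212003, 55825)) = Rational(16097878, 55825)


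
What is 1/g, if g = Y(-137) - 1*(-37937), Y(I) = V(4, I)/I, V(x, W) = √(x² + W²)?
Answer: 712039553/27012644503376 + 2329*√65/27012644503376 ≈ 2.6360e-5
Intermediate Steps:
V(x, W) = √(W² + x²)
Y(I) = √(16 + I²)/I (Y(I) = √(I² + 4²)/I = √(I² + 16)/I = √(16 + I²)/I)
g = 37937 - 17*√65/137 (g = √(16 + (-137)²)/(-137) - 1*(-37937) = -√(16 + 18769)/137 + 37937 = -17*√65/137 + 37937 = 37937 - 17*√65/137 ≈ 37936.)
1/g = 1/(37937 - 17*√65/137)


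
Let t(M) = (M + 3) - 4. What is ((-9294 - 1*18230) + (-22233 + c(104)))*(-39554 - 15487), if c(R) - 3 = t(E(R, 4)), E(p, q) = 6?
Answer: 2738234709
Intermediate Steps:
t(M) = -1 + M (t(M) = (3 + M) - 4 = -1 + M)
c(R) = 8 (c(R) = 3 + (-1 + 6) = 3 + 5 = 8)
((-9294 - 1*18230) + (-22233 + c(104)))*(-39554 - 15487) = ((-9294 - 1*18230) + (-22233 + 8))*(-39554 - 15487) = ((-9294 - 18230) - 22225)*(-55041) = (-27524 - 22225)*(-55041) = -49749*(-55041) = 2738234709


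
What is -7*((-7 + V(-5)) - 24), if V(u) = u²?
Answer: 42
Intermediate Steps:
-7*((-7 + V(-5)) - 24) = -7*((-7 + (-5)²) - 24) = -7*((-7 + 25) - 24) = -7*(18 - 24) = -7*(-6) = 42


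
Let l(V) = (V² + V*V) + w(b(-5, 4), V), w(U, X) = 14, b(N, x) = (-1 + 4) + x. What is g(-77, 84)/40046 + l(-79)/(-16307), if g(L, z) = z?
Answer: -249522514/326515061 ≈ -0.76420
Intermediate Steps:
b(N, x) = 3 + x
l(V) = 14 + 2*V² (l(V) = (V² + V*V) + 14 = (V² + V²) + 14 = 2*V² + 14 = 14 + 2*V²)
g(-77, 84)/40046 + l(-79)/(-16307) = 84/40046 + (14 + 2*(-79)²)/(-16307) = 84*(1/40046) + (14 + 2*6241)*(-1/16307) = 42/20023 + (14 + 12482)*(-1/16307) = 42/20023 + 12496*(-1/16307) = 42/20023 - 12496/16307 = -249522514/326515061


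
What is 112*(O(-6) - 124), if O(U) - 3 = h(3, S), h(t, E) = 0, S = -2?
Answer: -13552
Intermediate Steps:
O(U) = 3 (O(U) = 3 + 0 = 3)
112*(O(-6) - 124) = 112*(3 - 124) = 112*(-121) = -13552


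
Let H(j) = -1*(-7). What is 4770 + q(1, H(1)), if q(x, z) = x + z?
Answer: 4778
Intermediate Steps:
H(j) = 7
4770 + q(1, H(1)) = 4770 + (1 + 7) = 4770 + 8 = 4778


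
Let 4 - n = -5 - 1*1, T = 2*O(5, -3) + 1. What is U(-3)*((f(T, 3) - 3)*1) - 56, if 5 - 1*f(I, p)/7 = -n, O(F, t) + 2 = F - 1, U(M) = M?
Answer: -362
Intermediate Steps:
O(F, t) = -3 + F (O(F, t) = -2 + (F - 1) = -2 + (-1 + F) = -3 + F)
T = 5 (T = 2*(-3 + 5) + 1 = 2*2 + 1 = 4 + 1 = 5)
n = 10 (n = 4 - (-5 - 1*1) = 4 - (-5 - 1) = 4 - 1*(-6) = 4 + 6 = 10)
f(I, p) = 105 (f(I, p) = 35 - (-7)*10 = 35 - 7*(-10) = 35 + 70 = 105)
U(-3)*((f(T, 3) - 3)*1) - 56 = -3*(105 - 3) - 56 = -306 - 56 = -362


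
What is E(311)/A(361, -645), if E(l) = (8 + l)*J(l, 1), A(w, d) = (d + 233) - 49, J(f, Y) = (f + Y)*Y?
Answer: -99528/461 ≈ -215.90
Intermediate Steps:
J(f, Y) = Y*(Y + f) (J(f, Y) = (Y + f)*Y = Y*(Y + f))
A(w, d) = 184 + d (A(w, d) = (233 + d) - 49 = 184 + d)
E(l) = (1 + l)*(8 + l) (E(l) = (8 + l)*(1*(1 + l)) = (8 + l)*(1 + l) = (1 + l)*(8 + l))
E(311)/A(361, -645) = ((1 + 311)*(8 + 311))/(184 - 645) = (312*319)/(-461) = 99528*(-1/461) = -99528/461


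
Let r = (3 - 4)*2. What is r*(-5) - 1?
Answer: 9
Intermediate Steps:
r = -2 (r = -1*2 = -2)
r*(-5) - 1 = -2*(-5) - 1 = 10 - 1 = 9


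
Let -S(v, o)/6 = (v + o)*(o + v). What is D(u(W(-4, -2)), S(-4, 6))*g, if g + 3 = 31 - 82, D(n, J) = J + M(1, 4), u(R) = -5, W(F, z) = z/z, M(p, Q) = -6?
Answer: 1620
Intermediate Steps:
S(v, o) = -6*(o + v)² (S(v, o) = -6*(v + o)*(o + v) = -6*(o + v)*(o + v) = -6*(o + v)²)
W(F, z) = 1
D(n, J) = -6 + J (D(n, J) = J - 6 = -6 + J)
g = -54 (g = -3 + (31 - 82) = -3 - 51 = -54)
D(u(W(-4, -2)), S(-4, 6))*g = (-6 - 6*(6 - 4)²)*(-54) = (-6 - 6*2²)*(-54) = (-6 - 6*4)*(-54) = (-6 - 24)*(-54) = -30*(-54) = 1620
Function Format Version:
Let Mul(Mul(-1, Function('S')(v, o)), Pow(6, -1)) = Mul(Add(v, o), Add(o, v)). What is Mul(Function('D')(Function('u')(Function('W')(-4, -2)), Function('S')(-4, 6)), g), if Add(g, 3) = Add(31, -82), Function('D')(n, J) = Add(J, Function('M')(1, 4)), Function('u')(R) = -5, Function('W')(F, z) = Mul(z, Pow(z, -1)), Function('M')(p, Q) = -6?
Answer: 1620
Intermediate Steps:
Function('S')(v, o) = Mul(-6, Pow(Add(o, v), 2)) (Function('S')(v, o) = Mul(-6, Mul(Add(v, o), Add(o, v))) = Mul(-6, Mul(Add(o, v), Add(o, v))) = Mul(-6, Pow(Add(o, v), 2)))
Function('W')(F, z) = 1
Function('D')(n, J) = Add(-6, J) (Function('D')(n, J) = Add(J, -6) = Add(-6, J))
g = -54 (g = Add(-3, Add(31, -82)) = Add(-3, -51) = -54)
Mul(Function('D')(Function('u')(Function('W')(-4, -2)), Function('S')(-4, 6)), g) = Mul(Add(-6, Mul(-6, Pow(Add(6, -4), 2))), -54) = Mul(Add(-6, Mul(-6, Pow(2, 2))), -54) = Mul(Add(-6, Mul(-6, 4)), -54) = Mul(Add(-6, -24), -54) = Mul(-30, -54) = 1620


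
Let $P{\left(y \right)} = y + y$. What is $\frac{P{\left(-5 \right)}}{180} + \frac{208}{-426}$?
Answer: $- \frac{695}{1278} \approx -0.54382$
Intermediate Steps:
$P{\left(y \right)} = 2 y$
$\frac{P{\left(-5 \right)}}{180} + \frac{208}{-426} = \frac{2 \left(-5\right)}{180} + \frac{208}{-426} = \left(-10\right) \frac{1}{180} + 208 \left(- \frac{1}{426}\right) = - \frac{1}{18} - \frac{104}{213} = - \frac{695}{1278}$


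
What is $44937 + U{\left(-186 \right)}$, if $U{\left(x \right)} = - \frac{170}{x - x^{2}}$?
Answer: $\frac{45970556}{1023} \approx 44937.0$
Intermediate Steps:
$44937 + U{\left(-186 \right)} = 44937 + \frac{170}{\left(-186\right) \left(-1 - 186\right)} = 44937 + 170 \left(- \frac{1}{186}\right) \frac{1}{-187} = 44937 + 170 \left(- \frac{1}{186}\right) \left(- \frac{1}{187}\right) = 44937 + \frac{5}{1023} = \frac{45970556}{1023}$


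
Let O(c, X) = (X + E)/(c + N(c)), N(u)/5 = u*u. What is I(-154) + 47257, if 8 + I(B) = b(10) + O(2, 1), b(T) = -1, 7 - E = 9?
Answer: 1039455/22 ≈ 47248.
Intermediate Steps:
N(u) = 5*u² (N(u) = 5*(u*u) = 5*u²)
E = -2 (E = 7 - 1*9 = 7 - 9 = -2)
O(c, X) = (-2 + X)/(c + 5*c²) (O(c, X) = (X - 2)/(c + 5*c²) = (-2 + X)/(c + 5*c²))
I(B) = -199/22 (I(B) = -8 + (-1 + (-2 + 1)/(2*(1 + 5*2))) = -8 + (-1 + (½)*(-1)/(1 + 10)) = -8 + (-1 + (½)*(-1)/11) = -8 + (-1 + (½)*(1/11)*(-1)) = -8 + (-1 - 1/22) = -8 - 23/22 = -199/22)
I(-154) + 47257 = -199/22 + 47257 = 1039455/22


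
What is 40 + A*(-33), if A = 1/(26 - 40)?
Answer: 593/14 ≈ 42.357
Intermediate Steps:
A = -1/14 (A = 1/(-14) = -1/14 ≈ -0.071429)
40 + A*(-33) = 40 - 1/14*(-33) = 40 + 33/14 = 593/14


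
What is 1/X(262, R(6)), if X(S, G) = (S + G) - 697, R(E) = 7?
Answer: -1/428 ≈ -0.0023364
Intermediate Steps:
X(S, G) = -697 + G + S (X(S, G) = (G + S) - 697 = -697 + G + S)
1/X(262, R(6)) = 1/(-697 + 7 + 262) = 1/(-428) = -1/428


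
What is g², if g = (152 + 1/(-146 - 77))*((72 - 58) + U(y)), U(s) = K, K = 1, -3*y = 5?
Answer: 258495980625/49729 ≈ 5.1981e+6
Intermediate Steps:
y = -5/3 (y = -⅓*5 = -5/3 ≈ -1.6667)
U(s) = 1
g = 508425/223 (g = (152 + 1/(-146 - 77))*((72 - 58) + 1) = (152 + 1/(-223))*(14 + 1) = (152 - 1/223)*15 = (33895/223)*15 = 508425/223 ≈ 2279.9)
g² = (508425/223)² = 258495980625/49729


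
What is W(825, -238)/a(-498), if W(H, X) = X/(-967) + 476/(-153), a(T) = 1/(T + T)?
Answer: 8278088/2901 ≈ 2853.5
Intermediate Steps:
a(T) = 1/(2*T)
W(H, X) = -28/9 - X/967 (W(H, X) = X*(-1/967) + 476*(-1/153) = -X/967 - 28/9 = -28/9 - X/967)
W(825, -238)/a(-498) = (-28/9 - 1/967*(-238))/(((½)/(-498))) = (-28/9 + 238/967)/(((½)*(-1/498))) = -24934/(8703*(-1/996)) = -24934/8703*(-996) = 8278088/2901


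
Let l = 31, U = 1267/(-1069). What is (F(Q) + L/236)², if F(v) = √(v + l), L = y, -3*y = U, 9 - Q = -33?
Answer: 41816222948281/572824949904 + 1267*√73/378426 ≈ 73.029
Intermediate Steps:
U = -1267/1069 (U = 1267*(-1/1069) = -1267/1069 ≈ -1.1852)
Q = 42 (Q = 9 - 1*(-33) = 9 + 33 = 42)
y = 1267/3207 (y = -⅓*(-1267/1069) = 1267/3207 ≈ 0.39507)
L = 1267/3207 ≈ 0.39507
F(v) = √(31 + v) (F(v) = √(v + 31) = √(31 + v))
(F(Q) + L/236)² = (√(31 + 42) + (1267/3207)/236)² = (√73 + (1267/3207)*(1/236))² = (√73 + 1267/756852)² = (1267/756852 + √73)²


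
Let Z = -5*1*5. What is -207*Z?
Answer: 5175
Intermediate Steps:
Z = -25 (Z = -5*5 = -25)
-207*Z = -207*(-25) = 5175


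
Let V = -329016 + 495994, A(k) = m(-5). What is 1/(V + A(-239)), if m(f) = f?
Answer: 1/166973 ≈ 5.9890e-6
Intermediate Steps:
A(k) = -5
V = 166978
1/(V + A(-239)) = 1/(166978 - 5) = 1/166973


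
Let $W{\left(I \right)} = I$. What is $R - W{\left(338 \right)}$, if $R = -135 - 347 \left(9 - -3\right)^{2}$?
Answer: $-50441$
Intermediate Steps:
$R = -50103$ ($R = -135 - 347 \left(9 + 3\right)^{2} = -135 - 347 \cdot 12^{2} = -135 - 49968 = -50103$)
$R - W{\left(338 \right)} = -50103 - 338 = -50441$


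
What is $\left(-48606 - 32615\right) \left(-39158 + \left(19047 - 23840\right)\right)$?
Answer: $3569744171$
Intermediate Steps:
$\left(-48606 - 32615\right) \left(-39158 + \left(19047 - 23840\right)\right) = - 81221 \left(-39158 + \left(19047 - 23840\right)\right) = - 81221 \left(-39158 - 4793\right) = \left(-81221\right) \left(-43951\right) = 3569744171$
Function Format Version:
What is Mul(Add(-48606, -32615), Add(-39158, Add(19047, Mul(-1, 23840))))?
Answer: 3569744171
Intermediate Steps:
Mul(Add(-48606, -32615), Add(-39158, Add(19047, Mul(-1, 23840)))) = Mul(-81221, Add(-39158, Add(19047, -23840))) = Mul(-81221, Add(-39158, -4793)) = Mul(-81221, -43951) = 3569744171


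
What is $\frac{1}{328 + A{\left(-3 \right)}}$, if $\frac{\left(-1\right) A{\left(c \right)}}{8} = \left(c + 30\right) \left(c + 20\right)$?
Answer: $- \frac{1}{3344} \approx -0.00029904$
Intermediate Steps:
$A{\left(c \right)} = - 8 \left(20 + c\right) \left(30 + c\right)$ ($A{\left(c \right)} = - 8 \left(c + 30\right) \left(c + 20\right) = - 8 \left(30 + c\right) \left(20 + c\right) = - 8 \left(20 + c\right) \left(30 + c\right)$)
$\frac{1}{328 + A{\left(-3 \right)}} = \frac{1}{328 - \left(3600 + 72\right)} = \frac{1}{328 - 3672} = \frac{1}{-3344} = - \frac{1}{3344}$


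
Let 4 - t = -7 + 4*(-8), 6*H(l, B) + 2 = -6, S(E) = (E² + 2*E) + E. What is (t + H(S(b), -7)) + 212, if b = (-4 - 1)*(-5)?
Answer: 761/3 ≈ 253.67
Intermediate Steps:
b = 25 (b = -5*(-5) = 25)
S(E) = E² + 3*E
H(l, B) = -4/3 (H(l, B) = -⅓ + (⅙)*(-6) = -⅓ - 1 = -4/3)
t = 43 (t = 4 - (-7 + 4*(-8)) = 4 - (-7 - 32) = 4 - 1*(-39) = 4 + 39 = 43)
(t + H(S(b), -7)) + 212 = (43 - 4/3) + 212 = 125/3 + 212 = 761/3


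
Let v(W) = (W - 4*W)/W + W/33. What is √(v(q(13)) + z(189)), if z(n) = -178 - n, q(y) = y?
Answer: I*√402501/33 ≈ 19.225*I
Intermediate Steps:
v(W) = -3 + W/33 (v(W) = (-3*W)/W + W*(1/33) = -3 + W/33)
√(v(q(13)) + z(189)) = √((-3 + (1/33)*13) + (-178 - 1*189)) = √((-3 + 13/33) + (-178 - 189)) = √(-86/33 - 367) = √(-12197/33) = I*√402501/33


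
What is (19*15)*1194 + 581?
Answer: 340871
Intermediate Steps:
(19*15)*1194 + 581 = 285*1194 + 581 = 340290 + 581 = 340871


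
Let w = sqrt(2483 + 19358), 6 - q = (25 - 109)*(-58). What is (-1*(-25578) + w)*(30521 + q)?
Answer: 656203590 + 25655*sqrt(21841) ≈ 6.5999e+8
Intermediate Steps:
q = -4866 (q = 6 - (25 - 109)*(-58) = 6 - (-84)*(-58) = 6 - 1*4872 = 6 - 4872 = -4866)
w = sqrt(21841) ≈ 147.79
(-1*(-25578) + w)*(30521 + q) = (-1*(-25578) + sqrt(21841))*(30521 - 4866) = (25578 + sqrt(21841))*25655 = 656203590 + 25655*sqrt(21841)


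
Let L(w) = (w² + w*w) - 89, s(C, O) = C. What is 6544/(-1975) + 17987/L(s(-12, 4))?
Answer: 34222069/393025 ≈ 87.073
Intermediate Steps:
L(w) = -89 + 2*w² (L(w) = (w² + w²) - 89 = 2*w² - 89 = -89 + 2*w²)
6544/(-1975) + 17987/L(s(-12, 4)) = 6544/(-1975) + 17987/(-89 + 2*(-12)²) = 6544*(-1/1975) + 17987/(-89 + 2*144) = -6544/1975 + 17987/(-89 + 288) = -6544/1975 + 17987/199 = 34222069/393025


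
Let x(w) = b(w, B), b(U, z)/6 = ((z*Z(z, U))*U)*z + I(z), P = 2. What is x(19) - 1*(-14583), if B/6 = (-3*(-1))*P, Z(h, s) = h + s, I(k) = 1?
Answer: 8140509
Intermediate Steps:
B = 36 (B = 6*(-3*(-1)*2) = 6*(3*2) = 6*6 = 36)
b(U, z) = 6 + 6*U*z**2*(U + z) (b(U, z) = 6*(((z*(z + U))*U)*z + 1) = 6*(((z*(U + z))*U)*z + 1) = 6*((U*z*(U + z))*z + 1) = 6*(U*z**2*(U + z) + 1) = 6*(1 + U*z**2*(U + z)) = 6 + 6*U*z**2*(U + z))
x(w) = 6 + 7776*w*(36 + w) (x(w) = 6 + 6*w*36**2*(w + 36) = 6 + 6*w*1296*(36 + w) = 6 + 7776*w*(36 + w))
x(19) - 1*(-14583) = (6 + 7776*19*(36 + 19)) - 1*(-14583) = (6 + 7776*19*55) + 14583 = (6 + 8125920) + 14583 = 8125926 + 14583 = 8140509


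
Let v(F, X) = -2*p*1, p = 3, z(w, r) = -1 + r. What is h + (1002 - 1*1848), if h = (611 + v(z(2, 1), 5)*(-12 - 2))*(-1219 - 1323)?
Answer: -1767536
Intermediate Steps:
v(F, X) = -6 (v(F, X) = -2*3*1 = -6*1 = -6)
h = -1766690 (h = (611 - 6*(-12 - 2))*(-1219 - 1323) = (611 - 6*(-14))*(-2542) = (611 + 84)*(-2542) = 695*(-2542) = -1766690)
h + (1002 - 1*1848) = -1766690 + (1002 - 1*1848) = -1766690 + (1002 - 1848) = -1766690 - 846 = -1767536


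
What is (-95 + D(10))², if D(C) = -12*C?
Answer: 46225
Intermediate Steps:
(-95 + D(10))² = (-95 - 12*10)² = (-95 - 120)² = (-215)² = 46225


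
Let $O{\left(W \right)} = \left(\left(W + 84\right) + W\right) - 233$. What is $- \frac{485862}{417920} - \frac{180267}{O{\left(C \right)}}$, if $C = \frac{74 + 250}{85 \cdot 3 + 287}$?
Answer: $\frac{2039691583503}{1673978560} \approx 1218.5$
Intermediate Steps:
$C = \frac{162}{271}$ ($C = \frac{324}{255 + 287} = \frac{324}{542} = 324 \cdot \frac{1}{542} = \frac{162}{271} \approx 0.59779$)
$O{\left(W \right)} = -149 + 2 W$ ($O{\left(W \right)} = \left(\left(84 + W\right) + W\right) - 233 = \left(84 + 2 W\right) - 233 = -149 + 2 W$)
$- \frac{485862}{417920} - \frac{180267}{O{\left(C \right)}} = - \frac{485862}{417920} - \frac{180267}{-149 + 2 \cdot \frac{162}{271}} = \left(-485862\right) \frac{1}{417920} - \frac{180267}{-149 + \frac{324}{271}} = - \frac{242931}{208960} - \frac{180267}{- \frac{40055}{271}} = - \frac{242931}{208960} - - \frac{48852357}{40055} = - \frac{242931}{208960} + \frac{48852357}{40055} = \frac{2039691583503}{1673978560}$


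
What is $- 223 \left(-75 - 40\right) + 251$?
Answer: $25896$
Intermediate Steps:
$- 223 \left(-75 - 40\right) + 251 = \left(-223\right) \left(-115\right) + 251 = 25645 + 251 = 25896$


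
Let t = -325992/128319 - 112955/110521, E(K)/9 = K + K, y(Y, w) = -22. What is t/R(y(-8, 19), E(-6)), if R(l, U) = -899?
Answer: 16841078159/4249855944967 ≈ 0.0039627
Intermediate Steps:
E(K) = 18*K (E(K) = 9*(K + K) = 9*(2*K) = 18*K)
t = -16841078159/4727314733 (t = -325992*1/128319 - 112955*1/110521 = -108664/42773 - 112955/110521 = -16841078159/4727314733 ≈ -3.5625)
t/R(y(-8, 19), E(-6)) = -16841078159/4727314733/(-899) = -16841078159/4727314733*(-1/899) = 16841078159/4249855944967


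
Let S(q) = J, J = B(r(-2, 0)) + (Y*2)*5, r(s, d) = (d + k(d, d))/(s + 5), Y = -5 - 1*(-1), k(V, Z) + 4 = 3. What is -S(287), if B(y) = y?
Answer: 121/3 ≈ 40.333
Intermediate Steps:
k(V, Z) = -1 (k(V, Z) = -4 + 3 = -1)
Y = -4 (Y = -5 + 1 = -4)
r(s, d) = (-1 + d)/(5 + s) (r(s, d) = (d - 1)/(s + 5) = (-1 + d)/(5 + s))
J = -121/3 (J = (-1 + 0)/(5 - 2) - 4*2*5 = -1/3 - 8*5 = (⅓)*(-1) - 40 = -⅓ - 40 = -121/3 ≈ -40.333)
S(q) = -121/3
-S(287) = -1*(-121/3) = 121/3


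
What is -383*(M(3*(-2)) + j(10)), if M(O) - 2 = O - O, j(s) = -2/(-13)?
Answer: -10724/13 ≈ -824.92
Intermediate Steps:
j(s) = 2/13 (j(s) = -2*(-1/13) = 2/13)
M(O) = 2 (M(O) = 2 + (O - O) = 2 + 0 = 2)
-383*(M(3*(-2)) + j(10)) = -383*(2 + 2/13) = -383*28/13 = -10724/13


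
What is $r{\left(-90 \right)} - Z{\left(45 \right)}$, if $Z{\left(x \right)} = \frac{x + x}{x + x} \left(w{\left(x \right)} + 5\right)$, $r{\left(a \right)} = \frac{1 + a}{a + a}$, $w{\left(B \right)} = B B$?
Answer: $- \frac{365311}{180} \approx -2029.5$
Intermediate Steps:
$w{\left(B \right)} = B^{2}$
$r{\left(a \right)} = \frac{1 + a}{2 a}$
$Z{\left(x \right)} = 5 + x^{2}$ ($Z{\left(x \right)} = \frac{x + x}{x + x} \left(x^{2} + 5\right) = \frac{2 x}{2 x} \left(5 + x^{2}\right) = 2 x \frac{1}{2 x} \left(5 + x^{2}\right) = 1 \left(5 + x^{2}\right) = 5 + x^{2}$)
$r{\left(-90 \right)} - Z{\left(45 \right)} = \frac{1 - 90}{2 \left(-90\right)} - \left(5 + 45^{2}\right) = \frac{1}{2} \left(- \frac{1}{90}\right) \left(-89\right) - \left(5 + 2025\right) = \frac{89}{180} - 2030 = - \frac{365311}{180}$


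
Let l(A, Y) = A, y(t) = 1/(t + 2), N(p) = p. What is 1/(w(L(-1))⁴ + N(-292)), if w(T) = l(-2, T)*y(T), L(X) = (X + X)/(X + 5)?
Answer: -81/23396 ≈ -0.0034621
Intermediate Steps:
L(X) = 2*X/(5 + X) (L(X) = (2*X)/(5 + X) = 2*X/(5 + X))
y(t) = 1/(2 + t)
w(T) = -2/(2 + T)
1/(w(L(-1))⁴ + N(-292)) = 1/((-2/(2 + 2*(-1)/(5 - 1)))⁴ - 292) = 1/((-2/(2 + 2*(-1)/4))⁴ - 292) = 1/((-2/(2 + 2*(-1)*(¼)))⁴ - 292) = 1/((-2/(2 - ½))⁴ - 292) = 1/((-2/3/2)⁴ - 292) = 1/((-2*⅔)⁴ - 292) = 1/((-4/3)⁴ - 292) = 1/(256/81 - 292) = 1/(-23396/81) = -81/23396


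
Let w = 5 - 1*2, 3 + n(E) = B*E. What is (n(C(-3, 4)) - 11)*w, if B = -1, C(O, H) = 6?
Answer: -60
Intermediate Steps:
n(E) = -3 - E
w = 3 (w = 5 - 2 = 3)
(n(C(-3, 4)) - 11)*w = ((-3 - 1*6) - 11)*3 = ((-3 - 6) - 11)*3 = (-9 - 11)*3 = -20*3 = -60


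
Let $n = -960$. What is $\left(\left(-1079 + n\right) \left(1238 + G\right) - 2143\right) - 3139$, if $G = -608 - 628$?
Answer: $-9360$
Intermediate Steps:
$G = -1236$ ($G = -608 - 628 = -1236$)
$\left(\left(-1079 + n\right) \left(1238 + G\right) - 2143\right) - 3139 = \left(\left(-1079 - 960\right) \left(1238 - 1236\right) - 2143\right) - 3139 = \left(\left(-2039\right) 2 - 2143\right) - 3139 = \left(-4078 - 2143\right) - 3139 = -6221 - 3139 = -9360$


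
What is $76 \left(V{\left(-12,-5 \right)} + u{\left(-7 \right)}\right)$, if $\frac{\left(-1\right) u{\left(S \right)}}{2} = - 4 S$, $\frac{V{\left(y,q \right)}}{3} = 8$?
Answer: $-2432$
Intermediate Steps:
$V{\left(y,q \right)} = 24$ ($V{\left(y,q \right)} = 3 \cdot 8 = 24$)
$u{\left(S \right)} = 8 S$ ($u{\left(S \right)} = - 2 \left(- 4 S\right) = 8 S$)
$76 \left(V{\left(-12,-5 \right)} + u{\left(-7 \right)}\right) = 76 \left(24 + 8 \left(-7\right)\right) = 76 \left(24 - 56\right) = 76 \left(-32\right) = -2432$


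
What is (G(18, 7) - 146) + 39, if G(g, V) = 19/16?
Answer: -1693/16 ≈ -105.81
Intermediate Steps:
G(g, V) = 19/16 (G(g, V) = 19*(1/16) = 19/16)
(G(18, 7) - 146) + 39 = (19/16 - 146) + 39 = -2317/16 + 39 = -1693/16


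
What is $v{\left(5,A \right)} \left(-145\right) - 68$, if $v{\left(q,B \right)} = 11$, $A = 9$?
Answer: $-1663$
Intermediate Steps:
$v{\left(5,A \right)} \left(-145\right) - 68 = 11 \left(-145\right) - 68 = -1595 - 68 = -1663$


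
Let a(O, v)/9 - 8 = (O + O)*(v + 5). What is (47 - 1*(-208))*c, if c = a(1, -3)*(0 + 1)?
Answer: 27540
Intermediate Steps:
a(O, v) = 72 + 18*O*(5 + v) (a(O, v) = 72 + 9*((O + O)*(v + 5)) = 72 + 9*((2*O)*(5 + v)) = 72 + 9*(2*O*(5 + v)) = 72 + 18*O*(5 + v))
c = 108 (c = (72 + 90*1 + 18*1*(-3))*(0 + 1) = (72 + 90 - 54)*1 = 108*1 = 108)
(47 - 1*(-208))*c = (47 - 1*(-208))*108 = (47 + 208)*108 = 255*108 = 27540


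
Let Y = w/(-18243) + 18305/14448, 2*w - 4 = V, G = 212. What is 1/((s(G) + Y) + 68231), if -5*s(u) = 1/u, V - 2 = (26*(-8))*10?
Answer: 3326063760/226945056317579 ≈ 1.4656e-5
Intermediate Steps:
V = -2078 (V = 2 + (26*(-8))*10 = 2 - 208*10 = 2 - 2080 = -2078)
w = -1037 (w = 2 + (½)*(-2078) = 2 - 1039 = -1037)
s(u) = -1/(5*u)
Y = 16615271/12551184 (Y = -1037/(-18243) + 18305/14448 = -1037*(-1/18243) + 18305*(1/14448) = 1037/18243 + 2615/2064 = 16615271/12551184 ≈ 1.3238)
1/((s(G) + Y) + 68231) = 1/((-⅕/212 + 16615271/12551184) + 68231) = 1/((-⅕*1/212 + 16615271/12551184) + 68231) = 1/((-1/1060 + 16615271/12551184) + 68231) = 1/(4399909019/3326063760 + 68231) = 1/(226945056317579/3326063760) = 3326063760/226945056317579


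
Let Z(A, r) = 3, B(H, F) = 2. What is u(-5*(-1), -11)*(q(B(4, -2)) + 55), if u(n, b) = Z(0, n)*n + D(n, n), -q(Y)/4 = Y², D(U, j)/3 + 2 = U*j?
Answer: 3276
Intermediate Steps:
D(U, j) = -6 + 3*U*j (D(U, j) = -6 + 3*(U*j) = -6 + 3*U*j)
q(Y) = -4*Y²
u(n, b) = -6 + 3*n + 3*n² (u(n, b) = 3*n + (-6 + 3*n*n) = 3*n + (-6 + 3*n²) = -6 + 3*n + 3*n²)
u(-5*(-1), -11)*(q(B(4, -2)) + 55) = (-6 + 3*(-5*(-1)) + 3*(-5*(-1))²)*(-4*2² + 55) = (-6 + 3*5 + 3*5²)*(-4*4 + 55) = (-6 + 15 + 3*25)*(-16 + 55) = (-6 + 15 + 75)*39 = 84*39 = 3276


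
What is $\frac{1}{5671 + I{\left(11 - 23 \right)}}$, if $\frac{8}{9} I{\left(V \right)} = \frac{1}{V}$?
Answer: $\frac{32}{181469} \approx 0.00017634$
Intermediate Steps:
$I{\left(V \right)} = \frac{9}{8 V}$
$\frac{1}{5671 + I{\left(11 - 23 \right)}} = \frac{1}{5671 + \frac{9}{8 \left(11 - 23\right)}} = \frac{1}{5671 + \frac{9}{8 \left(-12\right)}} = \frac{1}{5671 + \frac{9}{8} \left(- \frac{1}{12}\right)} = \frac{1}{5671 - \frac{3}{32}} = \frac{1}{\frac{181469}{32}} = \frac{32}{181469}$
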